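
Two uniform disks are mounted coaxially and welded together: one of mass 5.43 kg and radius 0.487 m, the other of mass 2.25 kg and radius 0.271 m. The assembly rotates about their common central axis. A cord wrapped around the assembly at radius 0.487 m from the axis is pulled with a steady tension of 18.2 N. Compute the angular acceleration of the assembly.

α ≈ 12.2 rad/s²

I = ½M₁R₁² + ½M₂R₂² = ½(5.43)(0.487)² + ½(2.25)(0.271)² = 0.7265 kg·m².
τ = F r = (18.2)(0.487) = 8.863 N·m.
α = τ/I = 8.863/0.7265 = 12.20 rad/s².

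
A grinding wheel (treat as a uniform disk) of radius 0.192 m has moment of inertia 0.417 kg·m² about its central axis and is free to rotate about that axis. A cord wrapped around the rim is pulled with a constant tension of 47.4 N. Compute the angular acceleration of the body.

α ≈ 21.8 rad/s²

τ = F R = (47.4)(0.192) = 9.101 N·m.
From τ = Iα: α = 9.101/0.4170 = 21.82 rad/s².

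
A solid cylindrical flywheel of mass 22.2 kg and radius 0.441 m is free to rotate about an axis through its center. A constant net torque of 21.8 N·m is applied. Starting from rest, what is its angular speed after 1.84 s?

I = ½MR² = (1/2)(22.2)(0.441)² = 2.159 kg·m².
α = τ/I = 21.8/2.159 = 10.10 rad/s².
ω = ω₀ + αt = 0 + (10.10)(1.84) = 18.58 rad/s.

ω ≈ 18.6 rad/s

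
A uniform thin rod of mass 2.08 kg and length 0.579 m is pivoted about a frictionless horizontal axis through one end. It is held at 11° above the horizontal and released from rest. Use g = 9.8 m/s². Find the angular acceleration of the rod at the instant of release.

About the pivot, I = (1/3)ML² = (1/3)(2.08)(0.579)² = 0.2324 kg·m².
The weight acts at the center, a distance L/2 = 0.2895 m from the pivot; τ = Mg(L/2) cos 11° = 5.793 N·m.
α = τ/I = 5.793/0.2324 = 24.92 rad/s².
(Equivalently α = (3g/(2L)) cos 11° = 24.92 rad/s².)

α ≈ 24.9 rad/s²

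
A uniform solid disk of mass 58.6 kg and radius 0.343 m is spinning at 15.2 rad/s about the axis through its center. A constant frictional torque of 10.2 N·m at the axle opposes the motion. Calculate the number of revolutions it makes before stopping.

≈ 6.21 revolutions

I = ½MR² = (1/2)(58.6)(0.343)² = 3.447 kg·m².
The net torque has magnitude 10.2 N·m, opposing ω.
|α| = τ/I = 10.20/3.447 = 2.959 rad/s² (deceleration).
ω² = ω₀² − 2|α|θ with ω = 0 ⇒ θ = ω₀²/(2|α|) = 39.04 rad = 6.213 rev.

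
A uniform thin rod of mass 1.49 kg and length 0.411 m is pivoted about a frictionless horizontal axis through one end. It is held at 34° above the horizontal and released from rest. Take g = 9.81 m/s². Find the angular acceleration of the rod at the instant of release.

α ≈ 29.7 rad/s²

About the pivot, I = (1/3)ML² = (1/3)(1.49)(0.411)² = 0.08390 kg·m².
The weight acts at the center, a distance L/2 = 0.2055 m from the pivot; τ = Mg(L/2) cos 34° = 2.490 N·m.
α = τ/I = 2.490/0.08390 = 29.68 rad/s².
(Equivalently α = (3g/(2L)) cos 34° = 29.68 rad/s².)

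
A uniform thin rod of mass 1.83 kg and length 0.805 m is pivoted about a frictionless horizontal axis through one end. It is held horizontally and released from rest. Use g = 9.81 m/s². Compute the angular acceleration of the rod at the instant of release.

α ≈ 18.3 rad/s²

About the pivot, I = (1/3)ML² = (1/3)(1.83)(0.805)² = 0.3953 kg·m².
The weight acts at the center, a distance L/2 = 0.4025 m from the pivot; τ = Mg(L/2) = 7.226 N·m.
α = τ/I = 7.226/0.3953 = 18.28 rad/s².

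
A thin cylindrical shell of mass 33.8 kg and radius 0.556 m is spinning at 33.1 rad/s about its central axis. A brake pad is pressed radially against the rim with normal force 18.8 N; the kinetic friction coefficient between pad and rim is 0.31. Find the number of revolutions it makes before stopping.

≈ 281 revolutions

I = MR² = (33.8)(0.556)² = 10.45 kg·m².
Friction force f = μN = (0.31)(18.8) = 5.828 N at the rim; torque magnitude τ = fR = 3.240 N·m, opposing ω.
|α| = τ/I = 3.240/10.45 = 0.3101 rad/s² (deceleration).
ω² = ω₀² − 2|α|θ with ω = 0 ⇒ θ = ω₀²/(2|α|) = 1766 rad = 281.1 rev.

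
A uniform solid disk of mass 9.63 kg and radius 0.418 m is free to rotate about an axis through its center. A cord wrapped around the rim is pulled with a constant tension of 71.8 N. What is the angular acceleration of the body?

α ≈ 35.7 rad/s²

I = ½MR² = (1/2)(9.63)(0.418)² = 0.8413 kg·m².
τ = F R = (71.8)(0.418) = 30.01 N·m.
Newton's second law for rotation, τ = Iα, gives α = τ/I = 30.01/0.8413 = 35.67 rad/s².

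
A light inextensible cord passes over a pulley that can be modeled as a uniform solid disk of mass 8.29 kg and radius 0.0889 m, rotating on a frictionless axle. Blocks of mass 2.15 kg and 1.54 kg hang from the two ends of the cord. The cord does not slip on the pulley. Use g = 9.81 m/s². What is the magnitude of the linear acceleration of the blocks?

a ≈ 0.764 m/s²

I = ½MR² = (1/2)(8.29)(0.0889)² = 0.03276 kg·m².
Heavier block: m₁g − T₁ = m₁a. Lighter block: T₂ − m₂g = m₂a.
Pulley: (T₁ − T₂)R = Iα = I(a/R), so T₁ − T₂ = (I/R²)a = (1/2)M_p a = 4.145·a.
Adding the three: (m₁ − m₂)g = (m₁ + m₂ + 4.145)a, so a = (2.15 − 1.54)(9.81)/(2.15 + 1.54 + 4.145) = 0.7638 m/s².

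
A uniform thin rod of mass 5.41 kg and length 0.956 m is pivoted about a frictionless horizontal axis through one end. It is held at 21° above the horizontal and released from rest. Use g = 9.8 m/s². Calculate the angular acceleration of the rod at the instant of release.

α ≈ 14.4 rad/s²

About the pivot, I = (1/3)ML² = (1/3)(5.41)(0.956)² = 1.648 kg·m².
The weight acts at the center, a distance L/2 = 0.4780 m from the pivot; τ = Mg(L/2) cos 21° = 23.66 N·m.
α = τ/I = 23.66/1.648 = 14.36 rad/s².
(Equivalently α = (3g/(2L)) cos 21° = 14.36 rad/s².)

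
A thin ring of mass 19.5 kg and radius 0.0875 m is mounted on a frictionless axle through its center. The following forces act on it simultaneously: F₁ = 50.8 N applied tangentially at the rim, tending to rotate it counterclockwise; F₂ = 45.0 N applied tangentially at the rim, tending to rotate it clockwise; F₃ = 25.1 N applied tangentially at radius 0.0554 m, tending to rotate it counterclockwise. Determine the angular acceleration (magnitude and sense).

I = MR² = (19.5)(0.0875)² = 0.1493 kg·m².
Taking counterclockwise as positive: τ₁ = +(50.8)(0.0875) = +4.445 N·m; τ₂ = −(45.0)(0.0875) = −3.937 N·m; τ₃ = +(25.1)(0.0554) = +1.391 N·m.
Net torque τ = 1.898 N·m.
α = τ/I = 1.898/0.1493 = 12.71 rad/s².

α ≈ 12.7 rad/s², counterclockwise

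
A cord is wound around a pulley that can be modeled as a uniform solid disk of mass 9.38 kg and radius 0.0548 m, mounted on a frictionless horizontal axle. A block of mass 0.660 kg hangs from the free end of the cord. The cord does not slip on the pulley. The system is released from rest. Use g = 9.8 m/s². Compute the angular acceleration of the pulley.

I = ½MR² = (1/2)(9.38)(0.0548)² = 0.01408 kg·m².
Block: mg − T = ma. Pulley: TR = Iα. No-slip: a = αR, so T = (I/R²)a = 4.690·a.
Then mg = (m + 4.690)a, so a = (0.660)(9.8)/(0.660 + 4.690) = 1.209 m/s².
α = a/R = 1.209/0.0548 = 22.06 rad/s².

α ≈ 22.1 rad/s²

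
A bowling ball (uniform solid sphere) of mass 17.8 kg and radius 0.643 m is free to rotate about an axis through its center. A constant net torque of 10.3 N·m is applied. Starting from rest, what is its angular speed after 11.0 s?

ω ≈ 38.5 rad/s

I = (2/5)MR² = (2/5)(17.8)(0.643)² = 2.944 kg·m².
α = τ/I = 10.3/2.944 = 3.499 rad/s².
ω = ω₀ + αt = 0 + (3.499)(11.0) = 38.49 rad/s.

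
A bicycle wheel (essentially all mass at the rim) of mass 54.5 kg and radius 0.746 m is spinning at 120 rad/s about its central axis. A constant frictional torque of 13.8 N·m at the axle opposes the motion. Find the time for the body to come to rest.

I = MR² = (54.5)(0.746)² = 30.33 kg·m².
The net torque has magnitude 13.8 N·m, opposing ω.
|α| = τ/I = 13.80/30.33 = 0.4550 rad/s² (deceleration).
0 = ω₀ − |α|t ⇒ t = ω₀/|α| = 120/0.4550 = 263.7 s.

t ≈ 264 s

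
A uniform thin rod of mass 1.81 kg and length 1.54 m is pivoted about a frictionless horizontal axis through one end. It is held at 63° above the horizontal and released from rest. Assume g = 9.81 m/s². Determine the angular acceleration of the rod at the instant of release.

About the pivot, I = (1/3)ML² = (1/3)(1.81)(1.54)² = 1.431 kg·m².
The weight acts at the center, a distance L/2 = 0.7700 m from the pivot; τ = Mg(L/2) cos 63° = 6.207 N·m.
α = τ/I = 6.207/1.431 = 4.338 rad/s².
(Equivalently α = (3g/(2L)) cos 63° = 4.338 rad/s².)

α ≈ 4.34 rad/s²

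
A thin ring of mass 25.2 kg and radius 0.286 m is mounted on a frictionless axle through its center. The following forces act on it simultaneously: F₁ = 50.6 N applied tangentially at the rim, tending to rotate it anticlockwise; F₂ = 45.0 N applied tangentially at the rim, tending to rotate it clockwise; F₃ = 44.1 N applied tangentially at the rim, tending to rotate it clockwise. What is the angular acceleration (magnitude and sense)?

α ≈ 5.34 rad/s², clockwise

I = MR² = (25.2)(0.286)² = 2.061 kg·m².
Taking anticlockwise as positive: τ₁ = +(50.6)(0.286) = +14.47 N·m; τ₂ = −(45.0)(0.286) = −12.87 N·m; τ₃ = −(44.1)(0.286) = −12.61 N·m.
Net torque τ = -11.01 N·m.
α = τ/I = -11.01/2.061 = -5.342 rad/s².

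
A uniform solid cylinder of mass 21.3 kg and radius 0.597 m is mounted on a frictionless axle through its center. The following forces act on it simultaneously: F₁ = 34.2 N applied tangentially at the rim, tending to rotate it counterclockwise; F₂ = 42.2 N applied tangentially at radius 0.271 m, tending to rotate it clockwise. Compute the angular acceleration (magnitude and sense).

I = ½MR² = (1/2)(21.3)(0.597)² = 3.796 kg·m².
Taking counterclockwise as positive: τ₁ = +(34.2)(0.597) = +20.42 N·m; τ₂ = −(42.2)(0.271) = −11.44 N·m.
Net torque τ = 8.981 N·m.
α = τ/I = 8.981/3.796 = 2.366 rad/s².

α ≈ 2.37 rad/s², counterclockwise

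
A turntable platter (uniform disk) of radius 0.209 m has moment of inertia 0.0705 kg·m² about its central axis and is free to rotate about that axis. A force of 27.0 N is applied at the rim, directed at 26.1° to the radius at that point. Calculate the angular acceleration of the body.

α ≈ 35.2 rad/s²

Only the tangential component produces torque: τ = F R sinθ = (27.0)(0.209) sin 26.1° = 2.483 N·m.
From τ = Iα: α = 2.483/0.07050 = 35.21 rad/s².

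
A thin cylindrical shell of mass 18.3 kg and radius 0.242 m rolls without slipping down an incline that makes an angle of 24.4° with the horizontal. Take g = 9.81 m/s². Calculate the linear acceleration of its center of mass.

Translation along the incline: Mg sinθ − f = Ma.
Rotation about the center: fR = Iα with I = MR². No-slip gives a = αR, so f = (I/R²)a = M a.
Substituting: Mg sinθ = (1 + 1.000)Ma, so a = g sinθ/(1 + 1.000) = (9.81) sin 24.4° / 2.000 = 2.026 m/s².

a ≈ 2.03 m/s²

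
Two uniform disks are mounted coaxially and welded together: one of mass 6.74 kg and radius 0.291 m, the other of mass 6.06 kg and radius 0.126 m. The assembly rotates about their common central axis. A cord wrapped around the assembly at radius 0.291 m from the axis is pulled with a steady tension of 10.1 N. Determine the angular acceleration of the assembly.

α ≈ 8.81 rad/s²

I = ½M₁R₁² + ½M₂R₂² = ½(6.74)(0.291)² + ½(6.06)(0.126)² = 0.3335 kg·m².
τ = F r = (10.1)(0.291) = 2.939 N·m.
α = τ/I = 2.939/0.3335 = 8.813 rad/s².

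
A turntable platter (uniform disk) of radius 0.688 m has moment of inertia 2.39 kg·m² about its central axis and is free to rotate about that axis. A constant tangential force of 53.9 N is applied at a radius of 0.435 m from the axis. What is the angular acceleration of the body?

α ≈ 9.81 rad/s²

τ = F·r = (53.9)(0.435) = 23.45 N·m.
Newton's second law for rotation, τ = Iα, gives α = τ/I = 23.45/2.390 = 9.810 rad/s².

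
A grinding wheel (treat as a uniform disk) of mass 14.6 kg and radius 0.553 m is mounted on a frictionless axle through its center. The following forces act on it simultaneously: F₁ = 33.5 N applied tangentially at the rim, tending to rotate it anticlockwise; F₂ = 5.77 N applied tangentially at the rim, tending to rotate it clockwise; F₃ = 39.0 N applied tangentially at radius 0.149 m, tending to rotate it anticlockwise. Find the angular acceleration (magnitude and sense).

α ≈ 9.47 rad/s², anticlockwise

I = ½MR² = (1/2)(14.6)(0.553)² = 2.232 kg·m².
Taking anticlockwise as positive: τ₁ = +(33.5)(0.553) = +18.53 N·m; τ₂ = −(5.77)(0.553) = −3.191 N·m; τ₃ = +(39.0)(0.149) = +5.811 N·m.
Net torque τ = 21.15 N·m.
α = τ/I = 21.15/2.232 = 9.472 rad/s².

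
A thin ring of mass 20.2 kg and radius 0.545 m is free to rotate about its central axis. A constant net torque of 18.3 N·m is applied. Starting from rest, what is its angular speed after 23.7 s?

ω ≈ 72.3 rad/s

I = MR² = (20.2)(0.545)² = 6.000 kg·m².
α = τ/I = 18.3/6.000 = 3.050 rad/s².
ω = ω₀ + αt = 0 + (3.050)(23.7) = 72.29 rad/s.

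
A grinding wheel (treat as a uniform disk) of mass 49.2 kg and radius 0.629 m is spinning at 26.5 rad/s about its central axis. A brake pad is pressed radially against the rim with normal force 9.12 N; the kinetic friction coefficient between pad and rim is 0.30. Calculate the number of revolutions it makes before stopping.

≈ 316 revolutions

I = ½MR² = (1/2)(49.2)(0.629)² = 9.733 kg·m².
Friction force f = μN = (0.30)(9.12) = 2.736 N at the rim; torque magnitude τ = fR = 1.721 N·m, opposing ω.
|α| = τ/I = 1.721/9.733 = 0.1768 rad/s² (deceleration).
ω² = ω₀² − 2|α|θ with ω = 0 ⇒ θ = ω₀²/(2|α|) = 1986 rad = 316.0 rev.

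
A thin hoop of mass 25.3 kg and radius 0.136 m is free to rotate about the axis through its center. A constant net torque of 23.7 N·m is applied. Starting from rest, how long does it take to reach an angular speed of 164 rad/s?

t ≈ 3.24 s

I = MR² = (25.3)(0.136)² = 0.4679 kg·m².
α = τ/I = 23.7/0.4679 = 50.65 rad/s².
ω = αt ⇒ t = ω/α = 164/50.65 = 3.238 s.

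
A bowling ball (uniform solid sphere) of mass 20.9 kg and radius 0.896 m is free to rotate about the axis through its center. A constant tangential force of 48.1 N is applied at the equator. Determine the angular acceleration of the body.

I = (2/5)MR² = (2/5)(20.9)(0.896)² = 6.712 kg·m².
τ = F R = (48.1)(0.896) = 43.10 N·m.
From τ = Iα: α = 43.10/6.712 = 6.421 rad/s².

α ≈ 6.42 rad/s²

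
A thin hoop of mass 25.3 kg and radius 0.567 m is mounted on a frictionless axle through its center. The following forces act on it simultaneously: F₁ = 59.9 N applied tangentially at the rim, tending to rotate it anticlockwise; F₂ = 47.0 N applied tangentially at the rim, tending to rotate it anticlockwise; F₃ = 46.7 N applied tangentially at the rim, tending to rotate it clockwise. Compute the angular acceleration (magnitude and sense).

I = MR² = (25.3)(0.567)² = 8.134 kg·m².
Taking anticlockwise as positive: τ₁ = +(59.9)(0.567) = +33.96 N·m; τ₂ = +(47.0)(0.567) = +26.65 N·m; τ₃ = −(46.7)(0.567) = −26.48 N·m.
Net torque τ = 34.13 N·m.
α = τ/I = 34.13/8.134 = 4.197 rad/s².

α ≈ 4.20 rad/s², anticlockwise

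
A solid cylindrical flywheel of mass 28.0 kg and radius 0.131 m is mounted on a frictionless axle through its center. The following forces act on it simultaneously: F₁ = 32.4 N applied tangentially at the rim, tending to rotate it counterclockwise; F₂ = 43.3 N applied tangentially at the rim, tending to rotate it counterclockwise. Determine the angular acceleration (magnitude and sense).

α ≈ 41.3 rad/s², counterclockwise

I = ½MR² = (1/2)(28.0)(0.131)² = 0.2403 kg·m².
Taking counterclockwise as positive: τ₁ = +(32.4)(0.131) = +4.244 N·m; τ₂ = +(43.3)(0.131) = +5.672 N·m.
Net torque τ = 9.917 N·m.
α = τ/I = 9.917/0.2403 = 41.28 rad/s².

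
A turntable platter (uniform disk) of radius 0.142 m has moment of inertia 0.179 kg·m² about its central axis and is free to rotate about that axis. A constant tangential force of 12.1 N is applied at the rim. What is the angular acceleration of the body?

α ≈ 9.60 rad/s²

τ = F R = (12.1)(0.142) = 1.718 N·m.
Newton's second law for rotation, τ = Iα, gives α = τ/I = 1.718/0.1790 = 9.599 rad/s².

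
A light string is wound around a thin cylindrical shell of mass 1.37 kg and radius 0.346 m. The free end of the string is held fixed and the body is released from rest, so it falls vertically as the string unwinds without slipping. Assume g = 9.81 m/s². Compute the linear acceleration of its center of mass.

Translation: Mg − T = Ma. Rotation about the center: TR = Iα with I = MR².
With a = αR: T = (I/R²)a = M a, so Mg = (1 + 1.000)Ma.
a = g/(1 + 1.000) = 9.81/2.000 = 4.905 m/s².

a ≈ 4.91 m/s²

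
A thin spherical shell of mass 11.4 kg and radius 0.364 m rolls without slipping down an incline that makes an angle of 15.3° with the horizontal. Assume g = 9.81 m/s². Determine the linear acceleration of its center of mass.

Translation along the incline: Mg sinθ − f = Ma.
Rotation about the center: fR = Iα with I = (2/3)MR². No-slip gives a = αR, so f = (I/R²)a = (2/3)M a.
Substituting: Mg sinθ = (1 + 0.6667)Ma, so a = g sinθ/(1 + 0.6667) = (9.81) sin 15.3° / 1.667 = 1.553 m/s².

a ≈ 1.55 m/s²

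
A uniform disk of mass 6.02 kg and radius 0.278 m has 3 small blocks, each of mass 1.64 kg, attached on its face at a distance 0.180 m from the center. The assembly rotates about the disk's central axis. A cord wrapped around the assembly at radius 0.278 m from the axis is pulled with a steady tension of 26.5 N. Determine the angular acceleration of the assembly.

I_disk = ½MR² = ½(6.02)(0.278)² = 0.2326 kg·m².
I_blocks = 3·m·r² = 3(1.64)(0.180)² = 0.1594 kg·m².
Total I = 0.3920 kg·m².
τ = F r = (26.5)(0.278) = 7.367 N·m.
α = τ/I = 7.367/0.3920 = 18.79 rad/s².

α ≈ 18.8 rad/s²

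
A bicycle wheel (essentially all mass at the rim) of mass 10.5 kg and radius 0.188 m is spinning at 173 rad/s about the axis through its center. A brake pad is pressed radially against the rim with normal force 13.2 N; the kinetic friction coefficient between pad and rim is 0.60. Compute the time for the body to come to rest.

I = MR² = (10.5)(0.188)² = 0.3711 kg·m².
Friction force f = μN = (0.60)(13.2) = 7.920 N at the rim; torque magnitude τ = fR = 1.489 N·m, opposing ω.
|α| = τ/I = 1.489/0.3711 = 4.012 rad/s² (deceleration).
0 = ω₀ − |α|t ⇒ t = ω₀/|α| = 173/4.012 = 43.12 s.

t ≈ 43.1 s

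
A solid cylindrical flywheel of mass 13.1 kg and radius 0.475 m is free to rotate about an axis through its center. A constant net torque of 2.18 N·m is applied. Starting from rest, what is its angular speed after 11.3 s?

I = ½MR² = (1/2)(13.1)(0.475)² = 1.478 kg·m².
α = τ/I = 2.18/1.478 = 1.475 rad/s².
ω = ω₀ + αt = 0 + (1.475)(11.3) = 16.67 rad/s.

ω ≈ 16.7 rad/s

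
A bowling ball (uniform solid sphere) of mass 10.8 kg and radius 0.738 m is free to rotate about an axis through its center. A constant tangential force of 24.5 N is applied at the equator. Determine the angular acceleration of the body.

α ≈ 7.68 rad/s²

I = (2/5)MR² = (2/5)(10.8)(0.738)² = 2.353 kg·m².
τ = F R = (24.5)(0.738) = 18.08 N·m.
Newton's second law for rotation, τ = Iα, gives α = τ/I = 18.08/2.353 = 7.685 rad/s².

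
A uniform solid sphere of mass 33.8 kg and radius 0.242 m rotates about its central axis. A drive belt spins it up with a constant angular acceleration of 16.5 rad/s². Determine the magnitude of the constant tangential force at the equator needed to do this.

I = (2/5)MR² = (2/5)(33.8)(0.242)² = 0.7918 kg·m².
The required torque is τ = Iα = (0.7918)(16.50) = 13.06 N·m.
A tangential force at the equator gives τ = FR, so F = τ/R = 13.06/0.242 = 53.99 N.

F ≈ 54.0 N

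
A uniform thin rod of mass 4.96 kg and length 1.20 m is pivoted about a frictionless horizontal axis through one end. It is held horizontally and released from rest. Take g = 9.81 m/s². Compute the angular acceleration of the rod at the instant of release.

About the pivot, I = (1/3)ML² = (1/3)(4.96)(1.20)² = 2.381 kg·m².
The weight acts at the center, a distance L/2 = 0.6000 m from the pivot; τ = Mg(L/2) = 29.19 N·m.
α = τ/I = 29.19/2.381 = 12.26 rad/s².

α ≈ 12.3 rad/s²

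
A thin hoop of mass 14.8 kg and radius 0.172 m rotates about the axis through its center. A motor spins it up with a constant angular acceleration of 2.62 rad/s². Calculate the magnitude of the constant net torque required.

τ ≈ 1.15 N·m

I = MR² = (14.8)(0.172)² = 0.4378 kg·m².
τ = Iα = (0.4378)(2.620) = 1.147 N·m.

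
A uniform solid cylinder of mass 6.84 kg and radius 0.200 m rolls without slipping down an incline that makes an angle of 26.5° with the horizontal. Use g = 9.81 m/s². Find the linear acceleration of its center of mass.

a ≈ 2.92 m/s²

Translation along the incline: Mg sinθ − f = Ma.
Rotation about the center: fR = Iα with I = ½MR². No-slip gives a = αR, so f = (I/R²)a = (1/2)M a.
Substituting: Mg sinθ = (1 + 0.5000)Ma, so a = g sinθ/(1 + 0.5000) = (9.81) sin 26.5° / 1.500 = 2.918 m/s².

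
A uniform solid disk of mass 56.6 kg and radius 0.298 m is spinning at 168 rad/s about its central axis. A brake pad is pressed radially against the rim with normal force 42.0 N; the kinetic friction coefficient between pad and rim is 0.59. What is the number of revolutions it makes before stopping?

I = ½MR² = (1/2)(56.6)(0.298)² = 2.513 kg·m².
Friction force f = μN = (0.59)(42.0) = 24.78 N at the rim; torque magnitude τ = fR = 7.384 N·m, opposing ω.
|α| = τ/I = 7.384/2.513 = 2.938 rad/s² (deceleration).
ω² = ω₀² − 2|α|θ with ω = 0 ⇒ θ = ω₀²/(2|α|) = 4803 rad = 764.4 rev.

≈ 764 revolutions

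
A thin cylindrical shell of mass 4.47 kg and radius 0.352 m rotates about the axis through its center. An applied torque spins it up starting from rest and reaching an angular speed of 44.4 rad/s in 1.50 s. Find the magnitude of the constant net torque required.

I = MR² = (4.47)(0.352)² = 0.5539 kg·m².
α = Δω/Δt = (44.4 − 0)/1.50 = 29.60 rad/s².
τ = Iα = (0.5539)(29.60) = 16.39 N·m.

τ ≈ 16.4 N·m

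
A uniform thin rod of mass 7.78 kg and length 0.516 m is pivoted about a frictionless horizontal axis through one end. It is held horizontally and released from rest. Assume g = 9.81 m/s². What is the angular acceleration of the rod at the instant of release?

About the pivot, I = (1/3)ML² = (1/3)(7.78)(0.516)² = 0.6905 kg·m².
The weight acts at the center, a distance L/2 = 0.2580 m from the pivot; τ = Mg(L/2) = 19.69 N·m.
α = τ/I = 19.69/0.6905 = 28.52 rad/s².
(Equivalently α = (3g/(2L)) = 28.52 rad/s².)

α ≈ 28.5 rad/s²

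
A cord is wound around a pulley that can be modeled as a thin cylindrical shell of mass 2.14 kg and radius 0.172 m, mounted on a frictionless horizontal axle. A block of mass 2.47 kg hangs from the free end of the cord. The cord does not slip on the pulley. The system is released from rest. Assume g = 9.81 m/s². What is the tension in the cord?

T ≈ 11.2 N

I = MR² = (2.14)(0.172)² = 0.06331 kg·m².
Block: mg − T = ma. Pulley: TR = Iα. No-slip: a = αR, so T = (I/R²)a = 2.140·a.
Then mg = (m + 2.140)a, so a = (2.47)(9.81)/(2.47 + 2.140) = 5.256 m/s².
T = 2.140·a = 11.25 N.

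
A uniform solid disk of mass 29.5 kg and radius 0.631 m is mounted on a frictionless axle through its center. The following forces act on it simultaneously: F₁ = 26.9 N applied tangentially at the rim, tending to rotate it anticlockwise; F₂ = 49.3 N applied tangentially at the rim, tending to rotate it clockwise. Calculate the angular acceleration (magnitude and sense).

α ≈ 2.41 rad/s², clockwise

I = ½MR² = (1/2)(29.5)(0.631)² = 5.873 kg·m².
Taking anticlockwise as positive: τ₁ = +(26.9)(0.631) = +16.97 N·m; τ₂ = −(49.3)(0.631) = −31.11 N·m.
Net torque τ = -14.13 N·m.
α = τ/I = -14.13/5.873 = -2.407 rad/s².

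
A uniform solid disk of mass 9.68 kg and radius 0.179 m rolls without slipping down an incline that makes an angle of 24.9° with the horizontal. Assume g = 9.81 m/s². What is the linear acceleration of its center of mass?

Translation along the incline: Mg sinθ − f = Ma.
Rotation about the center: fR = Iα with I = ½MR². No-slip gives a = αR, so f = (I/R²)a = (1/2)M a.
Substituting: Mg sinθ = (1 + 0.5000)Ma, so a = g sinθ/(1 + 0.5000) = (9.81) sin 24.9° / 1.500 = 2.754 m/s².

a ≈ 2.75 m/s²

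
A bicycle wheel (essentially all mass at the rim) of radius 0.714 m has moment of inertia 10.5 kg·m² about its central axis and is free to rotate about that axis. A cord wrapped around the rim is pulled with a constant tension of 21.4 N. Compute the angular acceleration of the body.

α ≈ 1.46 rad/s²

τ = F R = (21.4)(0.714) = 15.28 N·m.
Newton's second law for rotation, τ = Iα, gives α = τ/I = 15.28/10.50 = 1.455 rad/s².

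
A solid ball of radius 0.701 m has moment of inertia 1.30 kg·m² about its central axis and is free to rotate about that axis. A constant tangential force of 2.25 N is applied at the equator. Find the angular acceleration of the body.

α ≈ 1.21 rad/s²

τ = F R = (2.25)(0.701) = 1.577 N·m.
Newton's second law for rotation, τ = Iα, gives α = τ/I = 1.577/1.300 = 1.213 rad/s².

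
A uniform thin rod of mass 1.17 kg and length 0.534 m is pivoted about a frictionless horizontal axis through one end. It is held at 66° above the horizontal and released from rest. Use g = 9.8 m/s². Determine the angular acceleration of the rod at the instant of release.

α ≈ 11.2 rad/s²

About the pivot, I = (1/3)ML² = (1/3)(1.17)(0.534)² = 0.1112 kg·m².
The weight acts at the center, a distance L/2 = 0.2670 m from the pivot; τ = Mg(L/2) cos 66° = 1.245 N·m.
α = τ/I = 1.245/0.1112 = 11.20 rad/s².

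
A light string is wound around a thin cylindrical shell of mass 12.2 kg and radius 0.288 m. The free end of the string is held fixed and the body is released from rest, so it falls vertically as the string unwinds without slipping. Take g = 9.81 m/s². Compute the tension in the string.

Translation: Mg − T = Ma. Rotation about the center: TR = Iα with I = MR².
With a = αR: T = (I/R²)a = M a, so Mg = (1 + 1.000)Ma.
a = g/(1 + 1.000) = 9.81/2.000 = 4.905 m/s².
T = 1.000·M·a = (1.000)(12.2)(4.905) = 59.84 N.

T ≈ 59.8 N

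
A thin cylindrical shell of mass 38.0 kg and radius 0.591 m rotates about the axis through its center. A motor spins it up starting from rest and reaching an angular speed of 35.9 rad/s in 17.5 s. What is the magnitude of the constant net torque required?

τ ≈ 27.2 N·m

I = MR² = (38.0)(0.591)² = 13.27 kg·m².
α = Δω/Δt = (35.9 − 0)/17.5 = 2.051 rad/s².
τ = Iα = (13.27)(2.051) = 27.23 N·m.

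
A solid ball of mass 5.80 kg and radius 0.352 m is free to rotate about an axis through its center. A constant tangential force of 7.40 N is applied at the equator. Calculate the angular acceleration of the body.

α ≈ 9.06 rad/s²

I = (2/5)MR² = (2/5)(5.80)(0.352)² = 0.2875 kg·m².
τ = F R = (7.40)(0.352) = 2.605 N·m.
Newton's second law for rotation, τ = Iα, gives α = τ/I = 2.605/0.2875 = 9.062 rad/s².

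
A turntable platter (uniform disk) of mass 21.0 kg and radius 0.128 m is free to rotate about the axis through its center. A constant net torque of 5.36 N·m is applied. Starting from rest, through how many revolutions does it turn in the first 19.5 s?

≈ 943 revolutions

I = ½MR² = (1/2)(21.0)(0.128)² = 0.1720 kg·m².
α = τ/I = 5.36/0.1720 = 31.16 rad/s².
θ = ½αt² = ½(31.16)(19.5)² = 5924 rad.
Revolutions = θ/(2π) = 942.8.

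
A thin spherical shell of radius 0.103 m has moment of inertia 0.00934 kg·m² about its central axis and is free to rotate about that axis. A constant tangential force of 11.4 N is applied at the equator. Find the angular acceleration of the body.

α ≈ 126 rad/s²

τ = F R = (11.4)(0.103) = 1.174 N·m.
From τ = Iα: α = 1.174/0.009340 = 125.7 rad/s².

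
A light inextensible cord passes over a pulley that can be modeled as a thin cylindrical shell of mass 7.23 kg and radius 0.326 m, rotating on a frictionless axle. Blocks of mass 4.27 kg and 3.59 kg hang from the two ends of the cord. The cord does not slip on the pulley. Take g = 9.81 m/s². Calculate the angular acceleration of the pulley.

I = MR² = (7.23)(0.326)² = 0.7684 kg·m².
Heavier block: m₁g − T₁ = m₁a. Lighter block: T₂ − m₂g = m₂a.
Pulley: (T₁ − T₂)R = Iα = I(a/R), so T₁ − T₂ = (I/R²)a = 1·M_p a = 7.230·a.
Adding the three: (m₁ − m₂)g = (m₁ + m₂ + 7.230)a, so a = (4.27 − 3.59)(9.81)/(4.27 + 3.59 + 7.230) = 0.4421 m/s².
α = a/R = 0.4421/0.326 = 1.356 rad/s².

α ≈ 1.36 rad/s²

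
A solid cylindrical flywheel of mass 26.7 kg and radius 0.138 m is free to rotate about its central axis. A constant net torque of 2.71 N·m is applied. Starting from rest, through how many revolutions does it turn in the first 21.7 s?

I = ½MR² = (1/2)(26.7)(0.138)² = 0.2542 kg·m².
α = τ/I = 2.71/0.2542 = 10.66 rad/s².
θ = ½αt² = ½(10.66)(21.7)² = 2510 rad.
Revolutions = θ/(2π) = 399.4.

≈ 399 revolutions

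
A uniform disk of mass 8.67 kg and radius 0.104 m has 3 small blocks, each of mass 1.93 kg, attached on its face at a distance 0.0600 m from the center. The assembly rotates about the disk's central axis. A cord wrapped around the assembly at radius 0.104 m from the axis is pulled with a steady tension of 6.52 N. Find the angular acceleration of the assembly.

α ≈ 10.0 rad/s²

I_disk = ½MR² = ½(8.67)(0.104)² = 0.04689 kg·m².
I_blocks = 3·m·r² = 3(1.93)(0.0600)² = 0.02084 kg·m².
Total I = 0.06773 kg·m².
τ = F r = (6.52)(0.104) = 0.6781 N·m.
α = τ/I = 0.6781/0.06773 = 10.01 rad/s².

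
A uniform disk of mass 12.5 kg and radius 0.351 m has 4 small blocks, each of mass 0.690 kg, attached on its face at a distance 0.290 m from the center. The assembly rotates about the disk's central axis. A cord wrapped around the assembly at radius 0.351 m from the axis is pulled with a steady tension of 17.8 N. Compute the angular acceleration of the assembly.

I_disk = ½MR² = ½(12.5)(0.351)² = 0.7700 kg·m².
I_blocks = 4·m·r² = 4(0.690)(0.290)² = 0.2321 kg·m².
Total I = 1.002 kg·m².
τ = F r = (17.8)(0.351) = 6.248 N·m.
α = τ/I = 6.248/1.002 = 6.235 rad/s².

α ≈ 6.23 rad/s²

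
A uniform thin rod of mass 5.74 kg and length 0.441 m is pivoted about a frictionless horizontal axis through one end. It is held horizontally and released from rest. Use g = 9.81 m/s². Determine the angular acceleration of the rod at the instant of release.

α ≈ 33.4 rad/s²

About the pivot, I = (1/3)ML² = (1/3)(5.74)(0.441)² = 0.3721 kg·m².
The weight acts at the center, a distance L/2 = 0.2205 m from the pivot; τ = Mg(L/2) = 12.42 N·m.
α = τ/I = 12.42/0.3721 = 33.37 rad/s².
(Equivalently α = (3g/(2L)) = 33.37 rad/s².)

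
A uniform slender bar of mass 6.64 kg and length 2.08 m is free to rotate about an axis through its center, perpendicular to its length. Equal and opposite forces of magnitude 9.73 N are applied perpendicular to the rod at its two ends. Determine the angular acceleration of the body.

α ≈ 8.45 rad/s²

I = (1/12)ML² = (1/12)(6.64)(2.08)² = 2.394 kg·m².
The couple gives τ = F·(L/2) + F·(L/2) = F L = (9.73)(2.08) = 20.24 N·m.
Newton's second law for rotation, τ = Iα, gives α = τ/I = 20.24/2.394 = 8.454 rad/s².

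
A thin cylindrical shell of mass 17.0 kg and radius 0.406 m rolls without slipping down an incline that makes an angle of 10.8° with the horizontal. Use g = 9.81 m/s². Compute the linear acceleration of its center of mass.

Translation along the incline: Mg sinθ − f = Ma.
Rotation about the center: fR = Iα with I = MR². No-slip gives a = αR, so f = (I/R²)a = M a.
Substituting: Mg sinθ = (1 + 1.000)Ma, so a = g sinθ/(1 + 1.000) = (9.81) sin 10.8° / 2.000 = 0.9191 m/s².

a ≈ 0.919 m/s²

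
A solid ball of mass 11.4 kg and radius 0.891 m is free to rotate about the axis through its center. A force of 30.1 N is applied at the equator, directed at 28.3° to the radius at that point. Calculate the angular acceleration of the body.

α ≈ 3.51 rad/s²

I = (2/5)MR² = (2/5)(11.4)(0.891)² = 3.620 kg·m².
Only the tangential component produces torque: τ = F R sinθ = (30.1)(0.891) sin 28.3° = 12.71 N·m.
Newton's second law for rotation, τ = Iα, gives α = τ/I = 12.71/3.620 = 3.512 rad/s².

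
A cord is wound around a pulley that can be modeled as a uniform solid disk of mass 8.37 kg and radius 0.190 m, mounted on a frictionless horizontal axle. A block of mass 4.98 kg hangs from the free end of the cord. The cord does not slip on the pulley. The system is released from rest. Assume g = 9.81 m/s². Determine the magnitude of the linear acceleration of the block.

a ≈ 5.33 m/s²

I = ½MR² = (1/2)(8.37)(0.190)² = 0.1511 kg·m².
Block: mg − T = ma. Pulley: TR = Iα. No-slip: a = αR, so T = (I/R²)a = 4.185·a.
Then mg = (m + 4.185)a, so a = (4.98)(9.81)/(4.98 + 4.185) = 5.330 m/s².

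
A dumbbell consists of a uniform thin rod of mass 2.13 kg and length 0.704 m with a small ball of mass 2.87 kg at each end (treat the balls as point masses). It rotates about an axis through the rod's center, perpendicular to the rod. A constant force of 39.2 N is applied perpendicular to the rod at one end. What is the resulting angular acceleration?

α ≈ 17.3 rad/s²

I_rod = (1/12)ML² = (1/12)(2.13)(0.704)² = 0.08797 kg·m².
I_balls = 2·m·(L/2)² = 2(2.87)(0.3520)² = 0.7112 kg·m².
Total I = 0.7992 kg·m².
τ = F·(L/2) = (39.2)(0.352) = 13.80 N·m.
α = τ/I = 13.80/0.7992 = 17.27 rad/s².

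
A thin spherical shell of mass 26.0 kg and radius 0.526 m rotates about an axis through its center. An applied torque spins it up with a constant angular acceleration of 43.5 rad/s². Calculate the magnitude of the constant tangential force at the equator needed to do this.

F ≈ 397 N

I = (2/3)MR² = (2/3)(26.0)(0.526)² = 4.796 kg·m².
The required torque is τ = Iα = (4.796)(43.50) = 208.6 N·m.
A tangential force at the equator gives τ = FR, so F = τ/R = 208.6/0.526 = 396.6 N.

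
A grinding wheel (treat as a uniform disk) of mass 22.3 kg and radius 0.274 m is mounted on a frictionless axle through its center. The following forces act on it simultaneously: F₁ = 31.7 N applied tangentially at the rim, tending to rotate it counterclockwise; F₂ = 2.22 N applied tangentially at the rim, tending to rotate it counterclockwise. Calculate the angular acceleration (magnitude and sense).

α ≈ 11.1 rad/s², counterclockwise

I = ½MR² = (1/2)(22.3)(0.274)² = 0.8371 kg·m².
Taking counterclockwise as positive: τ₁ = +(31.7)(0.274) = +8.686 N·m; τ₂ = +(2.22)(0.274) = +0.6083 N·m.
Net torque τ = 9.294 N·m.
α = τ/I = 9.294/0.8371 = 11.10 rad/s².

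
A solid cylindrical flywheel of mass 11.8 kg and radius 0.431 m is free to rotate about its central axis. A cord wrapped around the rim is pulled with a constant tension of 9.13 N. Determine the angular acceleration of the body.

α ≈ 3.59 rad/s²

I = ½MR² = (1/2)(11.8)(0.431)² = 1.096 kg·m².
τ = F R = (9.13)(0.431) = 3.935 N·m.
Newton's second law for rotation, τ = Iα, gives α = τ/I = 3.935/1.096 = 3.590 rad/s².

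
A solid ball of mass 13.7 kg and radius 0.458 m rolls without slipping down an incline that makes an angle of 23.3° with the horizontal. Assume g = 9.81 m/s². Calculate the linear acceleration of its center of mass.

a ≈ 2.77 m/s²

Translation along the incline: Mg sinθ − f = Ma.
Rotation about the center: fR = Iα with I = (2/5)MR². No-slip gives a = αR, so f = (I/R²)a = (2/5)M a.
Substituting: Mg sinθ = (1 + 0.4000)Ma, so a = g sinθ/(1 + 0.4000) = (9.81) sin 23.3° / 1.400 = 2.772 m/s².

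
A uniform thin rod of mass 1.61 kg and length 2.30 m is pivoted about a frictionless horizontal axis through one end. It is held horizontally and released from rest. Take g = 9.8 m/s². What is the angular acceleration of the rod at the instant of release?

About the pivot, I = (1/3)ML² = (1/3)(1.61)(2.30)² = 2.839 kg·m².
The weight acts at the center, a distance L/2 = 1.150 m from the pivot; τ = Mg(L/2) = 18.14 N·m.
α = τ/I = 18.14/2.839 = 6.391 rad/s².
(Equivalently α = (3g/(2L)) = 6.391 rad/s².)

α ≈ 6.39 rad/s²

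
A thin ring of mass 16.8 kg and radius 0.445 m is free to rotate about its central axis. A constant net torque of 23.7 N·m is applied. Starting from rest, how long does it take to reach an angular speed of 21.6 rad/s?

t ≈ 3.03 s

I = MR² = (16.8)(0.445)² = 3.327 kg·m².
α = τ/I = 23.7/3.327 = 7.124 rad/s².
ω = αt ⇒ t = ω/α = 21.6/7.124 = 3.032 s.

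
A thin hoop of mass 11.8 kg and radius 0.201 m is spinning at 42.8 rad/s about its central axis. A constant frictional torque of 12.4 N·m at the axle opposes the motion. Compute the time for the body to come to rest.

I = MR² = (11.8)(0.201)² = 0.4767 kg·m².
The net torque has magnitude 12.4 N·m, opposing ω.
|α| = τ/I = 12.40/0.4767 = 26.01 rad/s² (deceleration).
0 = ω₀ − |α|t ⇒ t = ω₀/|α| = 42.8/26.01 = 1.645 s.

t ≈ 1.65 s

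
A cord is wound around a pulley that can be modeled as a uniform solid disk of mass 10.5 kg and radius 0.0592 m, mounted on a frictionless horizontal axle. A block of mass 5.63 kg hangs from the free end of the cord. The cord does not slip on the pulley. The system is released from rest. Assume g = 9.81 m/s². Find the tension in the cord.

I = ½MR² = (1/2)(10.5)(0.0592)² = 0.01840 kg·m².
Block: mg − T = ma. Pulley: TR = Iα. No-slip: a = αR, so T = (I/R²)a = 5.250·a.
Then mg = (m + 5.250)a, so a = (5.63)(9.81)/(5.63 + 5.250) = 5.076 m/s².
T = 5.250·a = 26.65 N.

T ≈ 26.7 N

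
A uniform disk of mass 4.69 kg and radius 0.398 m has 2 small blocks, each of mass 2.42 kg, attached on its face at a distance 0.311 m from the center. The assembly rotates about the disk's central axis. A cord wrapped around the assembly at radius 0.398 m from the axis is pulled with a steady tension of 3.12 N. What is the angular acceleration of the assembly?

I_disk = ½MR² = ½(4.69)(0.398)² = 0.3715 kg·m².
I_blocks = 2·m·r² = 2(2.42)(0.311)² = 0.4681 kg·m².
Total I = 0.8396 kg·m².
τ = F r = (3.12)(0.398) = 1.242 N·m.
α = τ/I = 1.242/0.8396 = 1.479 rad/s².

α ≈ 1.48 rad/s²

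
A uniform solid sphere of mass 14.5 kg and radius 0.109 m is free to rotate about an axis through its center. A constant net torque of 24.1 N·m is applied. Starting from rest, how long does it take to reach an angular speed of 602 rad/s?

I = (2/5)MR² = (2/5)(14.5)(0.109)² = 0.06891 kg·m².
α = τ/I = 24.1/0.06891 = 349.7 rad/s².
ω = αt ⇒ t = ω/α = 602/349.7 = 1.721 s.

t ≈ 1.72 s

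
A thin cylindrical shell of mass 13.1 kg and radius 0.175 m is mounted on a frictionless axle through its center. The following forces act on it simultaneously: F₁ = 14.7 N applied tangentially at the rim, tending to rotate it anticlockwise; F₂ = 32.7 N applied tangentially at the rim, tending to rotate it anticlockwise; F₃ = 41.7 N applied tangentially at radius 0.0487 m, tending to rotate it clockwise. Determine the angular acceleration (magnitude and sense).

α ≈ 15.6 rad/s², anticlockwise

I = MR² = (13.1)(0.175)² = 0.4012 kg·m².
Taking anticlockwise as positive: τ₁ = +(14.7)(0.175) = +2.572 N·m; τ₂ = +(32.7)(0.175) = +5.723 N·m; τ₃ = −(41.7)(0.0487) = −2.031 N·m.
Net torque τ = 6.264 N·m.
α = τ/I = 6.264/0.4012 = 15.61 rad/s².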